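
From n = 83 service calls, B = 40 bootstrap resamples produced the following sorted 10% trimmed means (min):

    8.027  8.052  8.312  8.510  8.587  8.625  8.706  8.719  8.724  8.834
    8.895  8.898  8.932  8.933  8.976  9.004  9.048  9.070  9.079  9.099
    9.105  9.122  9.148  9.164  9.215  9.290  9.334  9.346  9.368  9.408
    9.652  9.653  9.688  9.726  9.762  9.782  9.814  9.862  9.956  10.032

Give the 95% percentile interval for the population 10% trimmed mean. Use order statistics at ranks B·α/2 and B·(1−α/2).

(8.027, 9.956)

α = 0.05; lower rank = 40 × 0.025 = 1; upper rank = 40 × 0.975 = 39.
The 1st smallest replicate is 8.027; the 39th is 9.956.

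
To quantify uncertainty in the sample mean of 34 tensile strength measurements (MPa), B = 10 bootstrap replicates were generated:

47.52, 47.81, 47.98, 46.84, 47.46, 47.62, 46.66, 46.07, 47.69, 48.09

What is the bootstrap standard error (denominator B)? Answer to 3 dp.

Bootstrap SE is the standard deviation of the 10 replicate means.
Mean of replicates: (47.52 + 47.81 + 47.98 + 46.84 + 47.46 + 47.62 + 46.66 + 46.07 + 47.69 + 48.09) / 10 = 473.7400 / 10 = 47.3740
Sum of squared deviations: (+0.1460)² + (+0.4360)² + (+0.6060)² + (−0.5340)² + (+0.0860)² + (+0.2460)² + (−0.7140)² + (−1.3040)² + (+0.3160)² + (+0.7160)² = 3.7544
Variance = 3.7544 / 10 = 0.3754
SE* = √0.3754

SE* = 0.613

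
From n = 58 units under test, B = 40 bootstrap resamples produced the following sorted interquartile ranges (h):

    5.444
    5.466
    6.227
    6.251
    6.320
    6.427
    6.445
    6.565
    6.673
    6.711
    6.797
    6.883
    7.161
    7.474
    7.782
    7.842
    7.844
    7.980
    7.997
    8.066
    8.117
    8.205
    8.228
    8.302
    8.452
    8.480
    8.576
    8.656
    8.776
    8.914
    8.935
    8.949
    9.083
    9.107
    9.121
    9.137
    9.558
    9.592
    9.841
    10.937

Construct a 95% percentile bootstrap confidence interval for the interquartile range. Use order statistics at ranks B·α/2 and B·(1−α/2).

(5.444, 9.841)

α = 0.05; lower rank = 40 × 0.025 = 1; upper rank = 40 × 0.975 = 39.
The 1st smallest replicate is 5.444; the 39th is 9.841.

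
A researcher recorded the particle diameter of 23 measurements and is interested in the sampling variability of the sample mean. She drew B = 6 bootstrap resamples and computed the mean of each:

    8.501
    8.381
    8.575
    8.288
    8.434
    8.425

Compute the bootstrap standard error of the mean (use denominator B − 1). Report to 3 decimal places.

Bootstrap SE is the standard deviation of the 6 replicate means.
Mean of replicates: (8.501 + 8.381 + 8.575 + 8.288 + 8.434 + 8.425) / 6 = 50.60400 / 6 = 8.43400
Sum of squared deviations: (+0.06700)² + (−0.05300)² + (+0.14100)² + (−0.14600)² + (+0.00000)² + (−0.00900)² = 0.04858
Variance = 0.04858 / 5 = 0.00972
SE* = √0.00972

SE* = 0.099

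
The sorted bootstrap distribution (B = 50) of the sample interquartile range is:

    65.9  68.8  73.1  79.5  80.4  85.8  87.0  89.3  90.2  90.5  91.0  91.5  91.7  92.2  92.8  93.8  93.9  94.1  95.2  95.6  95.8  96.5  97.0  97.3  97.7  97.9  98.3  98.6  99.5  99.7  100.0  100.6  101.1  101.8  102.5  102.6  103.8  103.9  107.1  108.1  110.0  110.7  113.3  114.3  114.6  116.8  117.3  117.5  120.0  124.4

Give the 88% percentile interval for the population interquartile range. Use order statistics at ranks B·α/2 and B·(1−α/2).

α = 0.12; lower rank = 50 × 0.060 = 3; upper rank = 50 × 0.940 = 47.
The 3rd smallest replicate is 73.1; the 47th is 117.3.

(73.1, 117.3)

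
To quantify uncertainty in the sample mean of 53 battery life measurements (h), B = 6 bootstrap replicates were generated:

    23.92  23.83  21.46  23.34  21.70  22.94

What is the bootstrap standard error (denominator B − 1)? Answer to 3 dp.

SE* = 1.059

Bootstrap SE is the standard deviation of the 6 replicate means.
Mean of replicates: (23.92 + 23.83 + 21.46 + 23.34 + 21.70 + 22.94) / 6 = 137.1900 / 6 = 22.8650
Sum of squared deviations: (+1.0550)² + (+0.9650)² + (−1.4050)² + (+0.4750)² + (−1.1650)² + (+0.0750)² = 5.6067
Variance = 5.6067 / 5 = 1.1214
SE* = √1.1214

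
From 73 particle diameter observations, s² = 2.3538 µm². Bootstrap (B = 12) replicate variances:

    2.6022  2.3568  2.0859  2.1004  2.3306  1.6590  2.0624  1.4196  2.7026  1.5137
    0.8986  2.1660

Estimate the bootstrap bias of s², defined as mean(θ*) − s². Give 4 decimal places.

bias = −0.3623

mean(θ*) = (2.6022 + 2.3568 + 2.0859 + 2.1004 + 2.3306 + 1.6590 + 2.0624 + 1.4196 + 2.7026 + 1.5137 + 0.8986 + 2.1660) / 12 = 1.99148
bias = 1.99148 − 2.3538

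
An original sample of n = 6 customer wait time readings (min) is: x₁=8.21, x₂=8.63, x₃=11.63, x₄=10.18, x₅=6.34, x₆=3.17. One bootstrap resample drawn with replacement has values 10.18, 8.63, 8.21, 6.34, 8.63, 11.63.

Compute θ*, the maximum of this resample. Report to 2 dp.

θ* = 11.63

Maximum = 11.63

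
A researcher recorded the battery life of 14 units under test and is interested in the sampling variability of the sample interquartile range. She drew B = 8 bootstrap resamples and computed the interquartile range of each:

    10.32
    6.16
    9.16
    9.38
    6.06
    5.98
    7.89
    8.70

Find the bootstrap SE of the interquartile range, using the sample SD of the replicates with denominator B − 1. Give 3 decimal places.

SE* = 1.705

Bootstrap SE is the standard deviation of the 8 replicate interquartile ranges.
Mean of replicates: (10.32 + 6.16 + 9.16 + 9.38 + 6.06 + 5.98 + 7.89 + 8.70) / 8 = 63.6500 / 8 = 7.9562
Sum of squared deviations: (+2.3638)² + (−1.7962)² + (+1.2038)² + (+1.4238)² + (−1.8963)² + (−1.9762)² + (−0.0663)² + (+0.7437)² = 20.3488
Variance = 20.3488 / 7 = 2.9070
SE* = √2.9070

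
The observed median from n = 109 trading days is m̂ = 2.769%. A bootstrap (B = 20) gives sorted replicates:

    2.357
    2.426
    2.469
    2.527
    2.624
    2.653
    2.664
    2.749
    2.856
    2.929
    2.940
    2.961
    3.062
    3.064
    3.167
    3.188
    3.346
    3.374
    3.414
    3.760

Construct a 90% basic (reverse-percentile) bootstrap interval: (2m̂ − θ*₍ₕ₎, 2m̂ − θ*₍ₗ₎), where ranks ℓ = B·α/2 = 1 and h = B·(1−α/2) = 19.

(2.124, 3.181)

Percentile endpoints at ranks 1 and 19: θ*₍1₎ = 2.357, θ*₍19₎ = 3.414.
Basic interval reflects these around m̂:
  lower = 2 × 2.769 − 3.414 = 2.124
  upper = 2 × 2.769 − 2.357 = 3.181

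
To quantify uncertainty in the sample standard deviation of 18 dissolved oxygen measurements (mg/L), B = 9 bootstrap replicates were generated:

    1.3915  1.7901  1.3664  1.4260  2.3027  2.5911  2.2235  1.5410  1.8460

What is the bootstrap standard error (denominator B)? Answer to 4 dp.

Bootstrap SE is the standard deviation of the 9 replicate standard deviations.
Mean of replicates: (1.3915 + 1.7901 + 1.3664 + 1.4260 + 2.3027 + 2.5911 + 2.2235 + 1.5410 + 1.8460) / 9 = 16.47830 / 9 = 1.83092
Sum of squared deviations: (−0.43942)² + (−0.04082)² + (−0.46452)² + (−0.40492)² + (+0.47178)² + (+0.76018)² + (+0.39258)² + (−0.28992)² + (+0.01508)² = 1.61335
Variance = 1.61335 / 9 = 0.17926
SE* = √0.17926

SE* = 0.4234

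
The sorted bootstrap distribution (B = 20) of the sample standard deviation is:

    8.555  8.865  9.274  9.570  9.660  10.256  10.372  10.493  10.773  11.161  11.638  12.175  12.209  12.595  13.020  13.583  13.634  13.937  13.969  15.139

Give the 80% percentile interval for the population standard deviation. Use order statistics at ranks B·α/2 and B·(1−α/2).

α = 0.20; lower rank = 20 × 0.100 = 2; upper rank = 20 × 0.900 = 18.
The 2nd smallest replicate is 8.865; the 18th is 13.937.

(8.865, 13.937)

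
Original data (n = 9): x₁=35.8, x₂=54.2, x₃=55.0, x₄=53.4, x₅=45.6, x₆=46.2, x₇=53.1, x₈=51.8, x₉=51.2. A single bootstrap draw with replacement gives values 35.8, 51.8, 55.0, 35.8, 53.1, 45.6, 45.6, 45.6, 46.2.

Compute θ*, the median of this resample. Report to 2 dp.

θ* = 45.60

Sorted: 35.8, 35.8, 45.6, 45.6, 45.6, 46.2, 51.8, 53.1, 55.0
Median = middle value = 45.60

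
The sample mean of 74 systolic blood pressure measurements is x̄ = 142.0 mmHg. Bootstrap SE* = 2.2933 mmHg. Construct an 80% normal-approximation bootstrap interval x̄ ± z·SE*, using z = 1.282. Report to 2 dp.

(139.06, 144.94)

Margin = 1.282 × 2.2933 = 2.940
Interval: 142.0 ± 2.940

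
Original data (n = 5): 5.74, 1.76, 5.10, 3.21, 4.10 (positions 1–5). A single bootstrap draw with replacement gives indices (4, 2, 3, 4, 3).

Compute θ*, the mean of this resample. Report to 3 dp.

Resample values: 3.21, 1.76, 5.10, 3.21, 5.10.
Mean = (3.21 + 1.76 + 5.10 + 3.21 + 5.10) / 5 = 18.380 / 5 = 3.676

θ* = 3.676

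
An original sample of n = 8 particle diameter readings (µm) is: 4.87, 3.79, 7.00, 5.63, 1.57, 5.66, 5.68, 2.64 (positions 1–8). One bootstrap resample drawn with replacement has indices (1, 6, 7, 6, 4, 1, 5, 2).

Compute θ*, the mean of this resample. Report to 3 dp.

θ* = 4.716

Resample values: 4.87, 5.66, 5.68, 5.66, 5.63, 4.87, 1.57, 3.79.
Mean = (4.87 + 5.66 + 5.68 + 5.66 + 5.63 + 4.87 + 1.57 + 3.79) / 8 = 37.730 / 8 = 4.716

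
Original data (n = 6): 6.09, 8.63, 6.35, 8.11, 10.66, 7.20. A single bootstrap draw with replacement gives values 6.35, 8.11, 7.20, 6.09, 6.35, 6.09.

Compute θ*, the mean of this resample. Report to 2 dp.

θ* = 6.70

Mean = (6.35 + 8.11 + 7.20 + 6.09 + 6.35 + 6.09) / 6 = 40.190 / 6 = 6.70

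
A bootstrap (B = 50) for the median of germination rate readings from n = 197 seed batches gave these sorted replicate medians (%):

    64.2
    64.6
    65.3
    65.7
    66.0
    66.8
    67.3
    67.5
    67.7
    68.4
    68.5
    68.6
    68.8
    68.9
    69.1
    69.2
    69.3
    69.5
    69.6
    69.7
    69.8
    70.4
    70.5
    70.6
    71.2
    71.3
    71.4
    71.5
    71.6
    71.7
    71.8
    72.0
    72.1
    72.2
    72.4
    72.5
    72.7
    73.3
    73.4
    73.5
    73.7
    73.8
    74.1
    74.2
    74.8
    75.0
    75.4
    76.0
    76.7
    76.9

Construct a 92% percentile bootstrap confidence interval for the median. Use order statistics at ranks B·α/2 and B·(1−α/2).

α = 0.08; lower rank = 50 × 0.040 = 2; upper rank = 50 × 0.960 = 48.
The 2nd smallest replicate is 64.6; the 48th is 76.0.

(64.6, 76.0)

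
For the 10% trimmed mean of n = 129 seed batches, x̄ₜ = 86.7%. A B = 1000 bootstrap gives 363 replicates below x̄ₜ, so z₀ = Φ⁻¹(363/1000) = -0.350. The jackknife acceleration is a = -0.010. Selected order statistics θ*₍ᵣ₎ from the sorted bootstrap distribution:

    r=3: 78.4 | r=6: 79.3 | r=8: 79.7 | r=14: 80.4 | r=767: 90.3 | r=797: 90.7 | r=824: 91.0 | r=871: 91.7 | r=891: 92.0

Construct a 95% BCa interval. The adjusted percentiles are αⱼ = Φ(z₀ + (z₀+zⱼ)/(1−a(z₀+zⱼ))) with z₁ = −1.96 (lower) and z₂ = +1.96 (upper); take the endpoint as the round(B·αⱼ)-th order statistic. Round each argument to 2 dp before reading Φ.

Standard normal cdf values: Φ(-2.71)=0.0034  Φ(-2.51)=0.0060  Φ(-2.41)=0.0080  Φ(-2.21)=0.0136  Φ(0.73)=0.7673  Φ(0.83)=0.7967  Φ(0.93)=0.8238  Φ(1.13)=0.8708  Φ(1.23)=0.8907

Lower: z₀ + z₁ = -0.350 + (-1.960) = -2.310; 1 − a(z₀+z₁) = 1 − (-0.010)(-2.310) = 0.9769; argument = -0.350 + (-2.310)/0.9769 = -2.7146 → -2.71.
α₁ = Φ(-2.71) = 0.0034; rank = round(1000 × 0.0034) = 3; θ*₍3₎ = 78.4.
Upper: z₀ + z₂ = 1.610; 1 − a(z₀+z₂) = 1.0161; argument = 1.2345 → 1.23; α₂ = 0.8907; rank = 891; θ*₍891₎ = 92.0.

(78.4, 92.0)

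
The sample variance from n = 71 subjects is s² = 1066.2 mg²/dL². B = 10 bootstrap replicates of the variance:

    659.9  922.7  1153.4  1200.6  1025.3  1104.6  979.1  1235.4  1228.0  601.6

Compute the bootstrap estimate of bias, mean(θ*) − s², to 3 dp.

bias = −55.140

mean(θ*) = (659.9 + 922.7 + 1153.4 + 1200.6 + 1025.3 + 1104.6 + 979.1 + 1235.4 + 1228.0 + 601.6) / 10 = 1011.0600
bias = 1011.0600 − 1066.2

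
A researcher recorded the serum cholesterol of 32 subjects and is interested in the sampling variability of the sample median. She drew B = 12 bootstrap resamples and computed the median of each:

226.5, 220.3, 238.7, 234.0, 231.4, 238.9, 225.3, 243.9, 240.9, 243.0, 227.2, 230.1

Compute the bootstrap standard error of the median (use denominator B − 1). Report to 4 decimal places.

SE* = 7.7195

Bootstrap SE is the standard deviation of the 12 replicate medians.
Mean of replicates: (226.5 + 220.3 + 238.7 + 234.0 + 231.4 + 238.9 + 225.3 + 243.9 + 240.9 + 243.0 + 227.2 + 230.1) / 12 = 2800.20000 / 12 = 233.35000
Sum of squared deviations: (−6.85000)² + (−13.05000)² + (+5.35000)² + (+0.65000)² + (−1.95000)² + (+5.55000)² + (−8.05000)² + (+10.55000)² + (+7.55000)² + (+9.65000)² + (−6.15000)² + (−3.25000)² = 655.49000
Variance = 655.49000 / 11 = 59.59000
SE* = √59.59000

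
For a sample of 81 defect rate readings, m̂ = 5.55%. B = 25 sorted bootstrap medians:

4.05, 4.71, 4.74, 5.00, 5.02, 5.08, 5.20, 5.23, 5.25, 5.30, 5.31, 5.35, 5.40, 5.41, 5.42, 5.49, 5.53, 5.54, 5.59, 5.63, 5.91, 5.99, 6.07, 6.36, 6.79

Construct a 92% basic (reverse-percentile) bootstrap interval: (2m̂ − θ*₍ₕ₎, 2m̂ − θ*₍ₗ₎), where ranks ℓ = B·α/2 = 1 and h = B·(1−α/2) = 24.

Percentile endpoints at ranks 1 and 24: θ*₍1₎ = 4.05, θ*₍24₎ = 6.36.
Basic interval reflects these around m̂:
  lower = 2 × 5.55 − 6.36 = 4.74
  upper = 2 × 5.55 − 4.05 = 7.05

(4.74, 7.05)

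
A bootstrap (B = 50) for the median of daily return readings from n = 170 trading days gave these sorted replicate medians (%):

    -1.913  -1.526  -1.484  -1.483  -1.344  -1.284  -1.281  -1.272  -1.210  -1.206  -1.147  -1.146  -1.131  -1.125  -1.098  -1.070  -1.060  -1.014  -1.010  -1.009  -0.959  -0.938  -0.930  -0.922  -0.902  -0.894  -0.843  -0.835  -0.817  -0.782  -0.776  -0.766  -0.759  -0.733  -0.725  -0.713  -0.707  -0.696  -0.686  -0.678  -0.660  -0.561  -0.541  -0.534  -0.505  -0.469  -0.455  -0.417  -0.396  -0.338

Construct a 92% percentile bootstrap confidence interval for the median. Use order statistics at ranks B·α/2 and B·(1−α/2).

α = 0.08; lower rank = 50 × 0.040 = 2; upper rank = 50 × 0.960 = 48.
The 2nd smallest replicate is -1.526; the 48th is -0.417.

(-1.526, -0.417)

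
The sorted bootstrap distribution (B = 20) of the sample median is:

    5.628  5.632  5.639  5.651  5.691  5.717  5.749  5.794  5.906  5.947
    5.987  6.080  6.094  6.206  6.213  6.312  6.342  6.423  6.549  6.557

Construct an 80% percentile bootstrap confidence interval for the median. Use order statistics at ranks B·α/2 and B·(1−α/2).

(5.632, 6.423)

α = 0.20; lower rank = 20 × 0.100 = 2; upper rank = 20 × 0.900 = 18.
The 2nd smallest replicate is 5.632; the 18th is 6.423.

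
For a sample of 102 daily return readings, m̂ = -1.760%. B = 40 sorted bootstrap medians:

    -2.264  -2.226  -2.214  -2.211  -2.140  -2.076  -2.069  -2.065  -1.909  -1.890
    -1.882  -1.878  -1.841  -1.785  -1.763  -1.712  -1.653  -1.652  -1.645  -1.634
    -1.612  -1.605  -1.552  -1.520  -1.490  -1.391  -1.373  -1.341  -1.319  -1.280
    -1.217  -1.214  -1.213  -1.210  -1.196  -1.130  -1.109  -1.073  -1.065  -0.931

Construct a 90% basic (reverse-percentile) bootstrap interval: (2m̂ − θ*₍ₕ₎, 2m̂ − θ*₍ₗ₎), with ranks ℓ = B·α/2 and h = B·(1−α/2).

(-2.447, -1.294)

Percentile endpoints at ranks 2 and 38: θ*₍2₎ = -2.226, θ*₍38₎ = -1.073.
Basic interval reflects these around m̂:
  lower = 2 × -1.760 − -1.073 = -2.447
  upper = 2 × -1.760 − -2.226 = -1.294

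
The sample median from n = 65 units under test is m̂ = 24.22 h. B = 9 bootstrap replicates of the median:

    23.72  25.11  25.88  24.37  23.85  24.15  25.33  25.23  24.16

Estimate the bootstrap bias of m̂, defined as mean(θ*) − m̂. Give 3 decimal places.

bias = +0.424

mean(θ*) = (23.72 + 25.11 + 25.88 + 24.37 + 23.85 + 24.15 + 25.33 + 25.23 + 24.16) / 9 = 24.6444
bias = 24.6444 − 24.22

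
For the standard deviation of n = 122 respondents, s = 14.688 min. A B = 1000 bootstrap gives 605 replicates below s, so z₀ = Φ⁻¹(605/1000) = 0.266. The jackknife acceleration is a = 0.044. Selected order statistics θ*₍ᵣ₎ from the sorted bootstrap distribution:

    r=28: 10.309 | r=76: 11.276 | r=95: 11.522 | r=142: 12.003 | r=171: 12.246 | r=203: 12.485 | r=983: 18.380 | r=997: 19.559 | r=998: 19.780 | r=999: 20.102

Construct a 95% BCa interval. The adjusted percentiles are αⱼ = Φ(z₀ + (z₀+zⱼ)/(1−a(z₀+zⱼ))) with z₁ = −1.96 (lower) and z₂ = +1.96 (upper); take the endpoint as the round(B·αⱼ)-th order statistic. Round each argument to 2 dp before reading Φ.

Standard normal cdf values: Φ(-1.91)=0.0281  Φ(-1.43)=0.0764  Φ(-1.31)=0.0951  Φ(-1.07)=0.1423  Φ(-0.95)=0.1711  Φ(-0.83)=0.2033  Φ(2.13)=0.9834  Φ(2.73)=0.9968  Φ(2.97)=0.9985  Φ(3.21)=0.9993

(11.522, 19.559)

Lower: z₀ + z₁ = 0.266 + (-1.960) = -1.694; 1 − a(z₀+z₁) = 1 − (0.044)(-1.694) = 1.0745; argument = 0.266 + (-1.694)/1.0745 = -1.3105 → -1.31.
α₁ = Φ(-1.31) = 0.0951; rank = round(1000 × 0.0951) = 95; θ*₍95₎ = 11.522.
Upper: z₀ + z₂ = 2.226; 1 − a(z₀+z₂) = 0.9021; argument = 2.7337 → 2.73; α₂ = 0.9968; rank = 997; θ*₍997₎ = 19.559.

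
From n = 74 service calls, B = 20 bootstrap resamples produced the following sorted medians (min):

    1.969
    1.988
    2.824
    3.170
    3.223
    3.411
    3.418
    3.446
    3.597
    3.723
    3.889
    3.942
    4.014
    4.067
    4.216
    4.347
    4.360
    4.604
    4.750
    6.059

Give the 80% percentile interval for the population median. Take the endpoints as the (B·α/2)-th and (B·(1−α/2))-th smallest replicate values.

(1.988, 4.604)

α = 0.20; lower rank = 20 × 0.100 = 2; upper rank = 20 × 0.900 = 18.
The 2nd smallest replicate is 1.988; the 18th is 4.604.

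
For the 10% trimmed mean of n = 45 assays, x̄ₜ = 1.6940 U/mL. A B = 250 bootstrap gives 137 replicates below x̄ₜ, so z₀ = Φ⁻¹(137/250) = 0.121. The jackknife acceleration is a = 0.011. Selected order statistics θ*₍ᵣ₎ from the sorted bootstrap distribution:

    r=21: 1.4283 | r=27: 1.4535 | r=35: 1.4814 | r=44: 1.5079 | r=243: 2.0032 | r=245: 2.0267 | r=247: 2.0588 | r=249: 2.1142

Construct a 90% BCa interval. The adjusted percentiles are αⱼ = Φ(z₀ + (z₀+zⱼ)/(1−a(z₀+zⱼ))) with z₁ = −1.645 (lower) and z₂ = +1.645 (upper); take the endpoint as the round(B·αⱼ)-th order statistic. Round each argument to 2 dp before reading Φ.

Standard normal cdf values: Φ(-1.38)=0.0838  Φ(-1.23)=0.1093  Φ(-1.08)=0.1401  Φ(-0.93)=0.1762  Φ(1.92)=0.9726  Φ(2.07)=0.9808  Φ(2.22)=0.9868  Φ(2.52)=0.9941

Lower: z₀ + z₁ = 0.121 + (-1.645) = -1.524; 1 − a(z₀+z₁) = 1 − (0.011)(-1.524) = 1.0168; argument = 0.121 + (-1.524)/1.0168 = -1.3779 → -1.38.
α₁ = Φ(-1.38) = 0.0838; rank = round(250 × 0.0838) = 21; θ*₍21₎ = 1.4283.
Upper: z₀ + z₂ = 1.766; 1 − a(z₀+z₂) = 0.9806; argument = 1.9220 → 1.92; α₂ = 0.9726; rank = 243; θ*₍243₎ = 2.0032.

(1.4283, 2.0032)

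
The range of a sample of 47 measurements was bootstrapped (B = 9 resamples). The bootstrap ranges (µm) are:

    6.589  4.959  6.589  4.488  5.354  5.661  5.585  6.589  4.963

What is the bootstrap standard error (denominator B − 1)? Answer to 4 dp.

Bootstrap SE is the standard deviation of the 9 replicate ranges.
Mean of replicates: (6.589 + 4.959 + 6.589 + 4.488 + 5.354 + 5.661 + 5.585 + 6.589 + 4.963) / 9 = 50.77700 / 9 = 5.64189
Sum of squared deviations: (+0.94711)² + (−0.68289)² + (+0.94711)² + (−1.15389)² + (−0.28789)² + (+0.01911)² + (−0.05689)² + (+0.94711)² + (−0.67889)² = 5.03623
Variance = 5.03623 / 8 = 0.62953
SE* = √0.62953

SE* = 0.7934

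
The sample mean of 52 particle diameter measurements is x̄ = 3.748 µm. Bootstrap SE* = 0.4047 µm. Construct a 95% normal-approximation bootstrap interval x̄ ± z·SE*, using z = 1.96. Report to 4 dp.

Margin = 1.96 × 0.4047 = 0.79321
Interval: 3.748 ± 0.79321

(2.9548, 4.5412)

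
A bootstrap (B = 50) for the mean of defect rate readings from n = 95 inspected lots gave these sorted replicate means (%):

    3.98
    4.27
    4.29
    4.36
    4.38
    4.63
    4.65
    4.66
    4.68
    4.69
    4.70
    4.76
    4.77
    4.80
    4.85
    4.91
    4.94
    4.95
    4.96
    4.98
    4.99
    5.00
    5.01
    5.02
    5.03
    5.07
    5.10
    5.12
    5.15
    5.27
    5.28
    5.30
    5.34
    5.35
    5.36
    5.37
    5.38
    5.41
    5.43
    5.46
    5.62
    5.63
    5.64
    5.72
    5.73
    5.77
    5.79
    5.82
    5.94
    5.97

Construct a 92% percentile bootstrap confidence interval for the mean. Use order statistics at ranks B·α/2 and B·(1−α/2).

(4.27, 5.82)

α = 0.08; lower rank = 50 × 0.040 = 2; upper rank = 50 × 0.960 = 48.
The 2nd smallest replicate is 4.27; the 48th is 5.82.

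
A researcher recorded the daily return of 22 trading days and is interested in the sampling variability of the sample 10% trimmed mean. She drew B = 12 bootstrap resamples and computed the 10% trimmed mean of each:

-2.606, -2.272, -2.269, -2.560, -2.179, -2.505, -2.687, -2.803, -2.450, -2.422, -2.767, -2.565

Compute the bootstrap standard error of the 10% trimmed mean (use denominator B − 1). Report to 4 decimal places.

Bootstrap SE is the standard deviation of the 12 replicate 10% trimmed means.
Mean of replicates: ((-2.606) + (-2.272) + (-2.269) + (-2.560) + (-2.179) + (-2.505) + (-2.687) + (-2.803) + (-2.450) + (-2.422) + (-2.767) + (-2.565)) / 12 = -30.08500 / 12 = -2.50708
Sum of squared deviations: (−0.09892)² + (+0.23508)² + (+0.23808)² + (−0.05292)² + (+0.32808)² + (+0.00208)² + (−0.17992)² + (−0.29592)² + (+0.05708)² + (+0.08508)² + (−0.25992)² + (−0.05792)² = 0.43352
Variance = 0.43352 / 11 = 0.03941
SE* = √0.03941

SE* = 0.1985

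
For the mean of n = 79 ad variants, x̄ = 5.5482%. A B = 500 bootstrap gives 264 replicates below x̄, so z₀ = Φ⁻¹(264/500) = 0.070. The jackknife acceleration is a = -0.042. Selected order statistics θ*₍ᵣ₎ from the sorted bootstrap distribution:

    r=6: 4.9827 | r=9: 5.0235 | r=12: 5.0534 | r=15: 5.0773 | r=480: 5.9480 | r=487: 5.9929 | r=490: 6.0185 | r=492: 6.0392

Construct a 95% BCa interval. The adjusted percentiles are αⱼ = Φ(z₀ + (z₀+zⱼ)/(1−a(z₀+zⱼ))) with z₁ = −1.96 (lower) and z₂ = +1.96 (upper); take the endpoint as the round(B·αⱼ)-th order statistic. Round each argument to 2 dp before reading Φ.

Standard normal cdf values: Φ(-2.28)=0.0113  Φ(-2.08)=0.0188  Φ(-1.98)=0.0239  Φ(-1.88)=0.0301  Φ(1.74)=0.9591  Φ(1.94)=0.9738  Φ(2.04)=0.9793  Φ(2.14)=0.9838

(5.0534, 5.9929)

Lower: z₀ + z₁ = 0.070 + (-1.960) = -1.890; 1 − a(z₀+z₁) = 1 − (-0.042)(-1.890) = 0.9206; argument = 0.070 + (-1.890)/0.9206 = -1.9830 → -1.98.
α₁ = Φ(-1.98) = 0.0239; rank = round(500 × 0.0239) = 12; θ*₍12₎ = 5.0534.
Upper: z₀ + z₂ = 2.030; 1 − a(z₀+z₂) = 1.0853; argument = 1.9405 → 1.94; α₂ = 0.9738; rank = 487; θ*₍487₎ = 5.9929.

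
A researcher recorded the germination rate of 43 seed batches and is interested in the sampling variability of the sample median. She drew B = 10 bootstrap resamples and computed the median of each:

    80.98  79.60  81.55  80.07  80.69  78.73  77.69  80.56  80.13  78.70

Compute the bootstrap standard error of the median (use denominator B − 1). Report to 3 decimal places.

SE* = 1.193

Bootstrap SE is the standard deviation of the 10 replicate medians.
Mean of replicates: (80.98 + 79.60 + 81.55 + 80.07 + 80.69 + 78.73 + 77.69 + 80.56 + 80.13 + 78.70) / 10 = 798.7000 / 10 = 79.8700
Sum of squared deviations: (+1.1100)² + (−0.2700)² + (+1.6800)² + (+0.2000)² + (+0.8200)² + (−1.1400)² + (−2.1800)² + (+0.6900)² + (+0.2600)² + (−1.1700)² = 12.8044
Variance = 12.8044 / 9 = 1.4227
SE* = √1.4227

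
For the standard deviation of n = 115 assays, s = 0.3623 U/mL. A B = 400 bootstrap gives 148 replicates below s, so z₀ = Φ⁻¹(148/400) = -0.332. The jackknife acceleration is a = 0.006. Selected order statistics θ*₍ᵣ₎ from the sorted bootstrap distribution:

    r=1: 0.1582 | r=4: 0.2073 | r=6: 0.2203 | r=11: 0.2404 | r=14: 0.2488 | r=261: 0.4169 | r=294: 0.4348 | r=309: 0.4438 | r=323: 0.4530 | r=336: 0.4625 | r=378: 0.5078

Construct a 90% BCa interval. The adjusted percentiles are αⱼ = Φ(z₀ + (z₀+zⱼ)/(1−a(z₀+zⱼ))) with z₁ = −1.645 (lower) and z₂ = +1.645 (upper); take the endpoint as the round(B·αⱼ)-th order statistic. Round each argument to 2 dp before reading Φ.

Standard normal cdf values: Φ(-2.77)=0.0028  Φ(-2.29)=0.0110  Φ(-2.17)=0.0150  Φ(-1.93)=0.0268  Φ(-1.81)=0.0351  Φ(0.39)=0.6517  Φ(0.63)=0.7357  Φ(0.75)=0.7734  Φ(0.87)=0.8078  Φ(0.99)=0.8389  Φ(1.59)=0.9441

(0.2073, 0.4625)

Lower: z₀ + z₁ = -0.332 + (-1.645) = -1.977; 1 − a(z₀+z₁) = 1 − (0.006)(-1.977) = 1.0119; argument = -0.332 + (-1.977)/1.0119 = -2.2858 → -2.29.
α₁ = Φ(-2.29) = 0.0110; rank = round(400 × 0.0110) = 4; θ*₍4₎ = 0.2073.
Upper: z₀ + z₂ = 1.313; 1 − a(z₀+z₂) = 0.9921; argument = 0.9914 → 0.99; α₂ = 0.8389; rank = 336; θ*₍336₎ = 0.4625.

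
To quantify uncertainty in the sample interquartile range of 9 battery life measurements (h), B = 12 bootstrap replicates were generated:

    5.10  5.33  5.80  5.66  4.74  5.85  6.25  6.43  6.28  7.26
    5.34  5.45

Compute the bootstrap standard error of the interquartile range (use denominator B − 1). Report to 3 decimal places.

SE* = 0.684

Bootstrap SE is the standard deviation of the 12 replicate interquartile ranges.
Mean of replicates: (5.10 + 5.33 + 5.80 + 5.66 + 4.74 + 5.85 + 6.25 + 6.43 + 6.28 + 7.26 + 5.34 + 5.45) / 12 = 69.4900 / 12 = 5.7908
Sum of squared deviations: (−0.6908)² + (−0.4608)² + (+0.0092)² + (−0.1308)² + (−1.0508)² + (+0.0592)² + (+0.4592)² + (+0.6392)² + (+0.4892)² + (+1.4692)² + (−0.4508)² + (−0.3408)² = 5.1511
Variance = 5.1511 / 11 = 0.4683
SE* = √0.4683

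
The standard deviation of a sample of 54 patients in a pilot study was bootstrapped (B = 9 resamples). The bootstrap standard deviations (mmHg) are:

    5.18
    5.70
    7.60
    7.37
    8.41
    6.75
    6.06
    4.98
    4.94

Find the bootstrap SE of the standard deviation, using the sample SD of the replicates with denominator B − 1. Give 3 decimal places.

SE* = 1.262

Bootstrap SE is the standard deviation of the 9 replicate standard deviations.
Mean of replicates: (5.18 + 5.70 + 7.60 + 7.37 + 8.41 + 6.75 + 6.06 + 4.98 + 4.94) / 9 = 56.9900 / 9 = 6.3322
Sum of squared deviations: (−1.1522)² + (−0.6322)² + (+1.2678)² + (+1.0378)² + (+2.0778)² + (+0.4178)² + (−0.2722)² + (−1.3522)² + (−1.3922)² = 12.7442
Variance = 12.7442 / 8 = 1.5930
SE* = √1.5930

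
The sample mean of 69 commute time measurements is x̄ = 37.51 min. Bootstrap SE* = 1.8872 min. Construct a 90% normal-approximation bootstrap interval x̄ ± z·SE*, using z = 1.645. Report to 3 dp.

(34.406, 40.614)

Margin = 1.645 × 1.8872 = 3.1044
Interval: 37.51 ± 3.1044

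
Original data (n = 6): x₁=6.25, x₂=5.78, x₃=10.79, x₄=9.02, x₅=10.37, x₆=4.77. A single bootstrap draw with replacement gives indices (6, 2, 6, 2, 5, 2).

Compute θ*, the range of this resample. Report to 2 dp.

θ* = 5.60

Resample values: 4.77, 5.78, 4.77, 5.78, 10.37, 5.78.
Range = 10.37 − 4.77 = 5.60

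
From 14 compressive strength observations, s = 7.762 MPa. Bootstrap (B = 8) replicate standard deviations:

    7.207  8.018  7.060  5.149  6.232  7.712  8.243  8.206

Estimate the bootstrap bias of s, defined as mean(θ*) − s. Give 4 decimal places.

bias = −0.5336

mean(θ*) = (7.207 + 8.018 + 7.060 + 5.149 + 6.232 + 7.712 + 8.243 + 8.206) / 8 = 7.22837
bias = 7.22837 − 7.762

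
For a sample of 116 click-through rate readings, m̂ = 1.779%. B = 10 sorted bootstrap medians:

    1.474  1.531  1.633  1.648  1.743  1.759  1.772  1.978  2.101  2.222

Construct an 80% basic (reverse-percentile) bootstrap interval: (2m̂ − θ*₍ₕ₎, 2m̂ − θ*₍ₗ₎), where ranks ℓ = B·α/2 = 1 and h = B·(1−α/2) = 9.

(1.457, 2.084)

Percentile endpoints at ranks 1 and 9: θ*₍1₎ = 1.474, θ*₍9₎ = 2.101.
Basic interval reflects these around m̂:
  lower = 2 × 1.779 − 2.101 = 1.457
  upper = 2 × 1.779 − 1.474 = 2.084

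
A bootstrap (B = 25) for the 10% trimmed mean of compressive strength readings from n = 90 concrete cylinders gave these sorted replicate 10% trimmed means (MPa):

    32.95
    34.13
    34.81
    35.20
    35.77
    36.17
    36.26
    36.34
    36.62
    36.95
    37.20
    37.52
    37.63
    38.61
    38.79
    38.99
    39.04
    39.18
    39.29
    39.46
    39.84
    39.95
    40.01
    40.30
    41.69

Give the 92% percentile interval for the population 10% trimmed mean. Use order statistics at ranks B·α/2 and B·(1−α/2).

α = 0.08; lower rank = 25 × 0.040 = 1; upper rank = 25 × 0.960 = 24.
The 1st smallest replicate is 32.95; the 24th is 40.30.

(32.95, 40.30)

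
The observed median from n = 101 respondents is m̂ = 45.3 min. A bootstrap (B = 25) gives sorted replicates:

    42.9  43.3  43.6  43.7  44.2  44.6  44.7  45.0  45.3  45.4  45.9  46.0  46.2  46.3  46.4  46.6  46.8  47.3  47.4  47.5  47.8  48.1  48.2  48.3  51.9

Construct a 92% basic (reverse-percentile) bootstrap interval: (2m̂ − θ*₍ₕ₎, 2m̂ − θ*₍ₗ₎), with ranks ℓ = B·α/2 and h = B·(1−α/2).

(42.3, 47.7)

Percentile endpoints at ranks 1 and 24: θ*₍1₎ = 42.9, θ*₍24₎ = 48.3.
Basic interval reflects these around m̂:
  lower = 2 × 45.3 − 48.3 = 42.3
  upper = 2 × 45.3 − 42.9 = 47.7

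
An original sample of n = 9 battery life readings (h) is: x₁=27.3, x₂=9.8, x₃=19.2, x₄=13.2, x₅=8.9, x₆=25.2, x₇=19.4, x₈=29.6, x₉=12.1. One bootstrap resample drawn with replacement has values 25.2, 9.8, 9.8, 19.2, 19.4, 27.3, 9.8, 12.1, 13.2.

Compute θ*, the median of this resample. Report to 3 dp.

Sorted: 9.8, 9.8, 9.8, 12.1, 13.2, 19.2, 19.4, 25.2, 27.3
Median = middle value = 13.200

θ* = 13.200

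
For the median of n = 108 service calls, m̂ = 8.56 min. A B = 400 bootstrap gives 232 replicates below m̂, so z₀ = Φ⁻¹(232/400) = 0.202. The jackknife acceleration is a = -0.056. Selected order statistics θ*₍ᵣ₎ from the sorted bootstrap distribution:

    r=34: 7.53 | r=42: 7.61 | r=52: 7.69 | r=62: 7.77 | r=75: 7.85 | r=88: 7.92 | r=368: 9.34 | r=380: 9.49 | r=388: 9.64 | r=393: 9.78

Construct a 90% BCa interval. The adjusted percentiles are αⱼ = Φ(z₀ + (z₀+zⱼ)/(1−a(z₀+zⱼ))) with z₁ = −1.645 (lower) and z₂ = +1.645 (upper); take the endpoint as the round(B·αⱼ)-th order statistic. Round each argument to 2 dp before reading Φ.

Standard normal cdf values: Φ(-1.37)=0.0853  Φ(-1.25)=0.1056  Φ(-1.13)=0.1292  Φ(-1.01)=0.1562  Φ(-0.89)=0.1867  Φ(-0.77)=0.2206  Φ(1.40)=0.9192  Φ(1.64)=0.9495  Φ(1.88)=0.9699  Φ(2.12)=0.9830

(7.53, 9.64)

Lower: z₀ + z₁ = 0.202 + (-1.645) = -1.443; 1 − a(z₀+z₁) = 1 − (-0.056)(-1.443) = 0.9192; argument = 0.202 + (-1.443)/0.9192 = -1.3679 → -1.37.
α₁ = Φ(-1.37) = 0.0853; rank = round(400 × 0.0853) = 34; θ*₍34₎ = 7.53.
Upper: z₀ + z₂ = 1.847; 1 − a(z₀+z₂) = 1.1034; argument = 1.8759 → 1.88; α₂ = 0.9699; rank = 388; θ*₍388₎ = 9.64.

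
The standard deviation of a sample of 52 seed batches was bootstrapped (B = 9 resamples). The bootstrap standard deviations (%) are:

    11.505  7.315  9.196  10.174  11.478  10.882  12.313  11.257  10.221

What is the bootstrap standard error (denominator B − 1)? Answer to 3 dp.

SE* = 1.500

Bootstrap SE is the standard deviation of the 9 replicate standard deviations.
Mean of replicates: (11.505 + 7.315 + 9.196 + 10.174 + 11.478 + 10.882 + 12.313 + 11.257 + 10.221) / 9 = 94.3410 / 9 = 10.4823
Sum of squared deviations: (+1.0227)² + (−3.1673)² + (−1.2863)² + (−0.3083)² + (+0.9957)² + (+0.3997)² + (+1.8307)² + (+0.7747)² + (−0.2613)² = 17.9984
Variance = 17.9984 / 8 = 2.2498
SE* = √2.2498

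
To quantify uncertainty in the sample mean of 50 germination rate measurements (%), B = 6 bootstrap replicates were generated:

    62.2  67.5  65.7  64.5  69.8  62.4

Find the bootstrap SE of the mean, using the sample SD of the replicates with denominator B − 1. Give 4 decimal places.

Bootstrap SE is the standard deviation of the 6 replicate means.
Mean of replicates: (62.2 + 67.5 + 65.7 + 64.5 + 69.8 + 62.4) / 6 = 392.10000 / 6 = 65.35000
Sum of squared deviations: (−3.15000)² + (+2.15000)² + (+0.35000)² + (−0.85000)² + (+4.45000)² + (−2.95000)² = 43.89500
Variance = 43.89500 / 5 = 8.77900
SE* = √8.77900

SE* = 2.9629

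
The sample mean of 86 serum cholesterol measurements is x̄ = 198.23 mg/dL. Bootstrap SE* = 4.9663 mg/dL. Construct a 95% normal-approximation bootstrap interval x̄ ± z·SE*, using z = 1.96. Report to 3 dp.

(188.496, 207.964)

Margin = 1.96 × 4.9663 = 9.7339
Interval: 198.23 ± 9.7339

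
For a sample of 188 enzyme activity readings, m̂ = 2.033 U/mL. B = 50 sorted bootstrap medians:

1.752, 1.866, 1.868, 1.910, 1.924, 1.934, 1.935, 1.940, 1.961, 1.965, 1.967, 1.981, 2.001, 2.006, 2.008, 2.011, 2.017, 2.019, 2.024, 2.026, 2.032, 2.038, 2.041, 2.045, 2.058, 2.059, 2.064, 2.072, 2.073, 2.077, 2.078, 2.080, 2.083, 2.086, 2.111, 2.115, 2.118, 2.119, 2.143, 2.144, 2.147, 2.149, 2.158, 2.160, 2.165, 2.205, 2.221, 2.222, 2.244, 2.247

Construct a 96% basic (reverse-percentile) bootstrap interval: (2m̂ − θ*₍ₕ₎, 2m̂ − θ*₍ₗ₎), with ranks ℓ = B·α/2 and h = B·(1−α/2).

Percentile endpoints at ranks 1 and 49: θ*₍1₎ = 1.752, θ*₍49₎ = 2.244.
Basic interval reflects these around m̂:
  lower = 2 × 2.033 − 2.244 = 1.822
  upper = 2 × 2.033 − 1.752 = 2.314

(1.822, 2.314)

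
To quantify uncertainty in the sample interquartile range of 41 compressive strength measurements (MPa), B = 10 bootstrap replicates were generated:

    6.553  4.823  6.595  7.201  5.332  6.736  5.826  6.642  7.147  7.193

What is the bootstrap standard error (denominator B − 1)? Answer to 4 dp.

SE* = 0.8177

Bootstrap SE is the standard deviation of the 10 replicate interquartile ranges.
Mean of replicates: (6.553 + 4.823 + 6.595 + 7.201 + 5.332 + 6.736 + 5.826 + 6.642 + 7.147 + 7.193) / 10 = 64.04800 / 10 = 6.40480
Sum of squared deviations: (+0.14820)² + (−1.58180)² + (+0.19020)² + (+0.79620)² + (−1.07280)² + (+0.33120)² + (−0.57880)² + (+0.23720)² + (+0.74220)² + (+0.78820)² = 6.01815
Variance = 6.01815 / 9 = 0.66868
SE* = √0.66868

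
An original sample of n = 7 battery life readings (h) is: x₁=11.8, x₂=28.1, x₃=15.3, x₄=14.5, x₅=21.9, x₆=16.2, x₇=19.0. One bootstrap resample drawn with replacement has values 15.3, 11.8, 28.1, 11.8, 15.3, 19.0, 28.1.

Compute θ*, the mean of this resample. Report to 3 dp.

θ* = 18.486

Mean = (15.3 + 11.8 + 28.1 + 11.8 + 15.3 + 19.0 + 28.1) / 7 = 129.40 / 7 = 18.486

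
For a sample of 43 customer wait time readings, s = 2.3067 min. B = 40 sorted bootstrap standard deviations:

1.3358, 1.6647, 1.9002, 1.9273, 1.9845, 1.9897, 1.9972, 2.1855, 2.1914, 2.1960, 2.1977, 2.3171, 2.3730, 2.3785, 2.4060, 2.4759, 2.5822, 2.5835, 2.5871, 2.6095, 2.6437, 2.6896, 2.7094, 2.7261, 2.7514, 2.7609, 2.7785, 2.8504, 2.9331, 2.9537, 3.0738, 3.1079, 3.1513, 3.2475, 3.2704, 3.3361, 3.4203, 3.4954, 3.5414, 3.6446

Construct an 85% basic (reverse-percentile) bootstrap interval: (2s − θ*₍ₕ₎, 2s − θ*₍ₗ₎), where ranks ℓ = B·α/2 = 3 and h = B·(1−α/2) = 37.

(1.1931, 2.7132)

Percentile endpoints at ranks 3 and 37: θ*₍3₎ = 1.9002, θ*₍37₎ = 3.4203.
Basic interval reflects these around s:
  lower = 2 × 2.3067 − 3.4203 = 1.1931
  upper = 2 × 2.3067 − 1.9002 = 2.7132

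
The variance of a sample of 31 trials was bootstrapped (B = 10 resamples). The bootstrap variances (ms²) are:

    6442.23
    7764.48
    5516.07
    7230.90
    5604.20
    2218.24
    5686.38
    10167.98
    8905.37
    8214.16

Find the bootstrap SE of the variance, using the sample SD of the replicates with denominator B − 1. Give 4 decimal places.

SE* = 2219.2205

Bootstrap SE is the standard deviation of the 10 replicate variances.
Mean of replicates: (6442.23 + 7764.48 + 5516.07 + 7230.90 + 5604.20 + 2218.24 + 5686.38 + 10167.98 + 8905.37 + 8214.16) / 10 = 67750.01000 / 10 = 6775.00100
Sum of squared deviations: (−332.77100)² + (+989.47900)² + (−1258.93100)² + (+455.89900)² + (−1170.80100)² + (−4556.76100)² + (−1088.62100)² + (+3392.97900)² + (+2130.36900)² + (+1439.15900)² = 44324455.06309
Variance = 44324455.06309 / 9 = 4924939.45145
SE* = √4924939.45145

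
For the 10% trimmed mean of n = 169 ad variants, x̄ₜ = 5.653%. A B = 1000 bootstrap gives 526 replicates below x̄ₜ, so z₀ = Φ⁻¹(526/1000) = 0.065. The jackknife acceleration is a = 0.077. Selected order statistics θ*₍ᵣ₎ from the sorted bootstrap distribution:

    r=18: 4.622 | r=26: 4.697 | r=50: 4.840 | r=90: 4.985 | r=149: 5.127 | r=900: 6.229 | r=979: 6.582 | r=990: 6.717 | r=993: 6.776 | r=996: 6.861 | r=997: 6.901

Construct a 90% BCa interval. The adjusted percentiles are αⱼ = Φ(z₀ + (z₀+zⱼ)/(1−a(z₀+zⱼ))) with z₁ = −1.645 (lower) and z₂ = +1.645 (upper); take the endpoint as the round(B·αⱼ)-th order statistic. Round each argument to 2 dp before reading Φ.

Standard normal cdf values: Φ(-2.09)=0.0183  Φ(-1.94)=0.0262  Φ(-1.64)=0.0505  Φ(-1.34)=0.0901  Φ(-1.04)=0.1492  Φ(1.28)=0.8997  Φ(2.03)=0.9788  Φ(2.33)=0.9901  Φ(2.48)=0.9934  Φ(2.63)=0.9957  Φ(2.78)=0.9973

(4.985, 6.582)

Lower: z₀ + z₁ = 0.065 + (-1.645) = -1.580; 1 − a(z₀+z₁) = 1 − (0.077)(-1.580) = 1.1217; argument = 0.065 + (-1.580)/1.1217 = -1.3436 → -1.34.
α₁ = Φ(-1.34) = 0.0901; rank = round(1000 × 0.0901) = 90; θ*₍90₎ = 4.985.
Upper: z₀ + z₂ = 1.710; 1 − a(z₀+z₂) = 0.8683; argument = 2.0343 → 2.03; α₂ = 0.9788; rank = 979; θ*₍979₎ = 6.582.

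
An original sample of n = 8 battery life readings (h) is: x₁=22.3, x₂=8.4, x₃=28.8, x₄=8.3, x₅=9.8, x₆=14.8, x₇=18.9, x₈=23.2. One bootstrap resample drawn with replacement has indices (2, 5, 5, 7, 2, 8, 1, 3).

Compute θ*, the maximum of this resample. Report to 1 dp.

Resample values: 8.4, 9.8, 9.8, 18.9, 8.4, 23.2, 22.3, 28.8.
Maximum = 28.8

θ* = 28.8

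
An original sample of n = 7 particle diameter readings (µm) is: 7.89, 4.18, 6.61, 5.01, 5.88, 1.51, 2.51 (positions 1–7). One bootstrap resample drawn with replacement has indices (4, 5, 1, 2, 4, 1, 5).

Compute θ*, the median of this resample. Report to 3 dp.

θ* = 5.880

Resample values: 5.01, 5.88, 7.89, 4.18, 5.01, 7.89, 5.88.
Sorted: 4.18, 5.01, 5.01, 5.88, 5.88, 7.89, 7.89
Median = middle value = 5.880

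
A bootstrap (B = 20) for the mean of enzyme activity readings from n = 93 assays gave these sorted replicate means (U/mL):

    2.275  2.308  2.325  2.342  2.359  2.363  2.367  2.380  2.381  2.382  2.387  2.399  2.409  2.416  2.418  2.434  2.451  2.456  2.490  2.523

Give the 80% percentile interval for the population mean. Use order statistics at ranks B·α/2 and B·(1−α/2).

(2.308, 2.456)

α = 0.20; lower rank = 20 × 0.100 = 2; upper rank = 20 × 0.900 = 18.
The 2nd smallest replicate is 2.308; the 18th is 2.456.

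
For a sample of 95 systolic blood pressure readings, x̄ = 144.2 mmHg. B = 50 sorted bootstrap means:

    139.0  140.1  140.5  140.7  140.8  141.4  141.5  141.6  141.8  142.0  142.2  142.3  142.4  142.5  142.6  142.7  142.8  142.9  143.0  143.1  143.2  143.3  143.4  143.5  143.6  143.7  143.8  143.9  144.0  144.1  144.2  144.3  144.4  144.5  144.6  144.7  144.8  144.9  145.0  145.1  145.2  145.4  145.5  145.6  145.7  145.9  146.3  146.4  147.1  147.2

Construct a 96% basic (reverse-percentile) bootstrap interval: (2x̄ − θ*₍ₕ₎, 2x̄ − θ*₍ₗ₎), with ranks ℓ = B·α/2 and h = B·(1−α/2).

(141.3, 149.4)

Percentile endpoints at ranks 1 and 49: θ*₍1₎ = 139.0, θ*₍49₎ = 147.1.
Basic interval reflects these around x̄:
  lower = 2 × 144.2 − 147.1 = 141.3
  upper = 2 × 144.2 − 139.0 = 149.4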